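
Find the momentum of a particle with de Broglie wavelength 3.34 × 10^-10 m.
1.98 × 10^-24 kg·m/s

From the de Broglie relation λ = h/p, we solve for p:

p = h/λ
p = (6.626 × 10^-34 J·s) / (3.34 × 10^-10 m)
p = 1.98 × 10^-24 kg·m/s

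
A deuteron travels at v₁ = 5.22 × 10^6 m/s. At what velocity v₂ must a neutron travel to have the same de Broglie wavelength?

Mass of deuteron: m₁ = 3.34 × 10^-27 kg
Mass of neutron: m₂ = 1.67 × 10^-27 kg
v₂ = 1.04 × 10^7 m/s

For equal de Broglie wavelengths: λ₁ = λ₂

h/(m₁v₁) = h/(m₂v₂)
m₁v₁ = m₂v₂
v₂ = v₁ · (m₁/m₂)

v₂ = 5.22 × 10^6 m/s × (3.34 × 10^-27 kg / 1.67 × 10^-27 kg)
v₂ = 1.04 × 10^7 m/s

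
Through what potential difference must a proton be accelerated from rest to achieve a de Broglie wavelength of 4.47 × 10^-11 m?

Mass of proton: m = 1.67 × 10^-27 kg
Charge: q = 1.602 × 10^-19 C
4.11 × 10^-1 V

From λ = h/√(2mqV), we solve for V:

λ² = h²/(2mqV)
V = h²/(2mqλ²)
V = (6.626 × 10^-34 J·s)² / (2 × 1.67 × 10^-27 kg × 1.602 × 10^-19 C × (4.47 × 10^-11 m)²)
V = 4.11 × 10^-1 V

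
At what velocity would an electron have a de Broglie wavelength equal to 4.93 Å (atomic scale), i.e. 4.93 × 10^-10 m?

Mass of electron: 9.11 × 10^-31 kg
1.48 × 10^6 m/s

From λ = h/(mv), solve for v:

v = h/(mλ)
v = (6.626 × 10^-34 J·s) / (9.11 × 10^-31 kg × 4.93 × 10^-10 m)
v = 1.48 × 10^6 m/s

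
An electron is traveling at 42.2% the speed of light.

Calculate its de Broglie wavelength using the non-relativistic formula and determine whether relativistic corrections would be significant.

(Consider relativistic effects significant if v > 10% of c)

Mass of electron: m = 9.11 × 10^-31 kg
Yes, relativistic corrections are needed.

Using the non-relativistic de Broglie formula λ = h/(mv):

v = 42.2% × c = 1.265 × 10^8 m/s

λ = h/(mv)
λ = (6.626 × 10^-34 J·s) / (9.11 × 10^-31 kg × 1.265 × 10^8 m/s)
λ = 5.75 × 10^-12 m

Since v = 42.2% of c > 10% of c, relativistic corrections ARE significant and the actual wavelength would differ from this non-relativistic estimate.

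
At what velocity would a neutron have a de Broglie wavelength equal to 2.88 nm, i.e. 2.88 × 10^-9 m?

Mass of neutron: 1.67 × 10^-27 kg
1.38 × 10^2 m/s

From λ = h/(mv), solve for v:

v = h/(mλ)
v = (6.626 × 10^-34 J·s) / (1.67 × 10^-27 kg × 2.88 × 10^-9 m)
v = 1.38 × 10^2 m/s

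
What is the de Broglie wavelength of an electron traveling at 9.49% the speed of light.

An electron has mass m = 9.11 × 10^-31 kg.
2.56 × 10^-11 m

Using the de Broglie relation λ = h/(mv):

v = 9.49% × c = 2.845 × 10^7 m/s

λ = h/(mv)
λ = (6.626 × 10^-34 J·s) / (9.11 × 10^-31 kg × 2.845 × 10^7 m/s)
λ = 2.56 × 10^-11 m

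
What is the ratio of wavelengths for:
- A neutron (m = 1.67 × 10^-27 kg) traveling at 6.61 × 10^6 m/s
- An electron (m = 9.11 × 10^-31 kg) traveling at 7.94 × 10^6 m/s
λ₁/λ₂ = 6.55 × 10^-4

Using λ = h/(mv):

λ₁ = h/(m₁v₁) = 6.00 × 10^-14 m
λ₂ = h/(m₂v₂) = 9.16 × 10^-11 m

Ratio λ₁/λ₂ = (m₂v₂)/(m₁v₁)
         = (9.11 × 10^-31 kg × 7.94 × 10^6 m/s) / (1.67 × 10^-27 kg × 6.61 × 10^6 m/s)
         = 6.55 × 10^-4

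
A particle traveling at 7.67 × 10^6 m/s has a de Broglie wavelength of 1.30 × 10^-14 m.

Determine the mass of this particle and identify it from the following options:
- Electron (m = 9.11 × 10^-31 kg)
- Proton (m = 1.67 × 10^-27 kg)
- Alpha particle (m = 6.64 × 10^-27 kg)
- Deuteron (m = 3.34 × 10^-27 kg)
The particle is an alpha particle.

From λ = h/(mv), solve for mass:

m = h/(λv)
m = (6.626 × 10^-34 J·s) / (1.30 × 10^-14 m × 7.67 × 10^6 m/s)
m = 6.65 × 10^-27 kg

Comparing with the listed masses, this is closest to an alpha particle.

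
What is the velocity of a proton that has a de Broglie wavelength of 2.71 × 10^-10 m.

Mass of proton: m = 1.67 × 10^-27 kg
1.46 × 10^3 m/s

From the de Broglie relation λ = h/(mv), we solve for v:

v = h/(mλ)
v = (6.626 × 10^-34 J·s) / (1.67 × 10^-27 kg × 2.71 × 10^-10 m)
v = 1.46 × 10^3 m/s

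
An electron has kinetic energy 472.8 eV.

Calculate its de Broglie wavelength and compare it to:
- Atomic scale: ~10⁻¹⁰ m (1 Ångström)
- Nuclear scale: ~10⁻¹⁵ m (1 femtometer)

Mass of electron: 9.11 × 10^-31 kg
λ = 5.64 × 10^-11 m, which is between nuclear and atomic scales.

Using λ = h/√(2mKE):

KE = 472.8 eV = 7.575 × 10^-17 J

λ = h/√(2mKE)
λ = (6.626 × 10^-34 J·s) / √(2 × 9.11 × 10^-31 kg × 7.575 × 10^-17 J)
λ = 5.64 × 10^-11 m

Comparison:
- Atomic scale (10⁻¹⁰ m): λ is 0.56× this size
- Nuclear scale (10⁻¹⁵ m): λ is 5.6e+04× this size

The wavelength is between nuclear and atomic scales.

This wavelength is appropriate for probing atomic structure but too large for nuclear physics experiments.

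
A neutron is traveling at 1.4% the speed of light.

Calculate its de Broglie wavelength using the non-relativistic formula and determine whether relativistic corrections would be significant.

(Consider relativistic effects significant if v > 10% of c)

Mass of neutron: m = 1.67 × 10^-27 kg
No, relativistic corrections are not needed.

Using the non-relativistic de Broglie formula λ = h/(mv):

v = 1.4% × c = 4.197 × 10^6 m/s

λ = h/(mv)
λ = (6.626 × 10^-34 J·s) / (1.67 × 10^-27 kg × 4.197 × 10^6 m/s)
λ = 9.45 × 10^-14 m

Since v = 1.4% of c < 10% of c, relativistic corrections are NOT significant and this non-relativistic result is a good approximation.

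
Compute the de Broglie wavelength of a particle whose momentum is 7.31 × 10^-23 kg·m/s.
9.06 × 10^-12 m

Using the de Broglie relation λ = h/p:

λ = h/p
λ = (6.626 × 10^-34 J·s) / (7.31 × 10^-23 kg·m/s)
λ = 9.06 × 10^-12 m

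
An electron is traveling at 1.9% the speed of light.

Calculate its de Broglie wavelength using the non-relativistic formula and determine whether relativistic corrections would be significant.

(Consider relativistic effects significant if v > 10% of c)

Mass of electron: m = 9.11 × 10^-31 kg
No, relativistic corrections are not needed.

Using the non-relativistic de Broglie formula λ = h/(mv):

v = 1.9% × c = 5.696 × 10^6 m/s

λ = h/(mv)
λ = (6.626 × 10^-34 J·s) / (9.11 × 10^-31 kg × 5.696 × 10^6 m/s)
λ = 1.28 × 10^-10 m

Since v = 1.9% of c < 10% of c, relativistic corrections are NOT significant and this non-relativistic result is a good approximation.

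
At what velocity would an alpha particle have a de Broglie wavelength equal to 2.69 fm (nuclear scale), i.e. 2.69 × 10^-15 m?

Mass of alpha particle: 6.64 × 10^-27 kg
3.71 × 10^7 m/s

From λ = h/(mv), solve for v:

v = h/(mλ)
v = (6.626 × 10^-34 J·s) / (6.64 × 10^-27 kg × 2.69 × 10^-15 m)
v = 3.71 × 10^7 m/s

Note: This velocity is 12.4% of the speed of light, so relativistic corrections would be needed for a more accurate calculation.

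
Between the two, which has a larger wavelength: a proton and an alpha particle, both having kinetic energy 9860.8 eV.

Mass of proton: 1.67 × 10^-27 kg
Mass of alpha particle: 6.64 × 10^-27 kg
The proton has the longer wavelength.

Using λ = h/√(2mKE):

For proton: λ₁ = h/√(2m₁KE) = 2.88 × 10^-13 m
For alpha particle: λ₂ = h/√(2m₂KE) = 1.45 × 10^-13 m

Since λ ∝ 1/√m at constant kinetic energy, the lighter particle has the longer wavelength.

The proton has the longer de Broglie wavelength.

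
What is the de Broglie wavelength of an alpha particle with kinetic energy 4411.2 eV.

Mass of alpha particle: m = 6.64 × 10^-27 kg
2.16 × 10^-13 m

Using λ = h/√(2mKE):

First convert KE to Joules: KE = 4411.2 eV = 7.068 × 10^-16 J

λ = h/√(2mKE)
λ = (6.626 × 10^-34 J·s) / √(2 × 6.64 × 10^-27 kg × 7.068 × 10^-16 J)
λ = 2.16 × 10^-13 m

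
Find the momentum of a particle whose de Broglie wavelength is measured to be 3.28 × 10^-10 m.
2.02 × 10^-24 kg·m/s

From the de Broglie relation λ = h/p, we solve for p:

p = h/λ
p = (6.626 × 10^-34 J·s) / (3.28 × 10^-10 m)
p = 2.02 × 10^-24 kg·m/s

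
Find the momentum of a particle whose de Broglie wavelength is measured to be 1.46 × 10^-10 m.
4.54 × 10^-24 kg·m/s

From the de Broglie relation λ = h/p, we solve for p:

p = h/λ
p = (6.626 × 10^-34 J·s) / (1.46 × 10^-10 m)
p = 4.54 × 10^-24 kg·m/s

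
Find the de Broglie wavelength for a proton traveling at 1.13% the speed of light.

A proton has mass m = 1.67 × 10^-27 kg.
1.17 × 10^-13 m

Using the de Broglie relation λ = h/(mv):

v = 1.13% × c = 3.388 × 10^6 m/s

λ = h/(mv)
λ = (6.626 × 10^-34 J·s) / (1.67 × 10^-27 kg × 3.388 × 10^6 m/s)
λ = 1.17 × 10^-13 m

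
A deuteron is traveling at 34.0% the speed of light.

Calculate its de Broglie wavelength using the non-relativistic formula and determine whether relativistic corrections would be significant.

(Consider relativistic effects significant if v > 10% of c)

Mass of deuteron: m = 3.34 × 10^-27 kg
Yes, relativistic corrections are needed.

Using the non-relativistic de Broglie formula λ = h/(mv):

v = 34.0% × c = 1.019 × 10^8 m/s

λ = h/(mv)
λ = (6.626 × 10^-34 J·s) / (3.34 × 10^-27 kg × 1.019 × 10^8 m/s)
λ = 1.95 × 10^-15 m

Since v = 34.0% of c > 10% of c, relativistic corrections ARE significant and the actual wavelength would differ from this non-relativistic estimate.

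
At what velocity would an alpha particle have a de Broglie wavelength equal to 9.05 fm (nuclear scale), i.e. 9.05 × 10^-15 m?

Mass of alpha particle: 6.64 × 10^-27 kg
1.10 × 10^7 m/s

From λ = h/(mv), solve for v:

v = h/(mλ)
v = (6.626 × 10^-34 J·s) / (6.64 × 10^-27 kg × 9.05 × 10^-15 m)
v = 1.10 × 10^7 m/s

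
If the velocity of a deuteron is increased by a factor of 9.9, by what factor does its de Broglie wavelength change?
The wavelength decreases by a factor of 9.9.

From λ = h/(mv), the wavelength is inversely proportional to velocity:

λ ∝ 1/v

If v → 9.9v, then λ → λ/9.9

When velocity is increased by a factor of 9.9, the wavelength decreases by a factor of 9.9.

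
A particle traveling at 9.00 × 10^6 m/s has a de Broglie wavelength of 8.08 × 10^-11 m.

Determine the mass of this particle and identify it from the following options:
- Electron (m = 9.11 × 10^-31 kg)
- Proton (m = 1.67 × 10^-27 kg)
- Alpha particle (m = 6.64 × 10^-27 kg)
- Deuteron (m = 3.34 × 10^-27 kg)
The particle is an electron.

From λ = h/(mv), solve for mass:

m = h/(λv)
m = (6.626 × 10^-34 J·s) / (8.08 × 10^-11 m × 9.00 × 10^6 m/s)
m = 9.11 × 10^-31 kg

Comparing with the listed masses, this is closest to an electron.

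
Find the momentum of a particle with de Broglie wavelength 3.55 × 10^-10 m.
1.87 × 10^-24 kg·m/s

From the de Broglie relation λ = h/p, we solve for p:

p = h/λ
p = (6.626 × 10^-34 J·s) / (3.55 × 10^-10 m)
p = 1.87 × 10^-24 kg·m/s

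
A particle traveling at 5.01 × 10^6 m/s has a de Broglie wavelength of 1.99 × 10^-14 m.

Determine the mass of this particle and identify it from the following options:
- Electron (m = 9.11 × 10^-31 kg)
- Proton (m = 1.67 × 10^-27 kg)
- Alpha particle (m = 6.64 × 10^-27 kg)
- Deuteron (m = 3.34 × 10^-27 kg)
The particle is an alpha particle.

From λ = h/(mv), solve for mass:

m = h/(λv)
m = (6.626 × 10^-34 J·s) / (1.99 × 10^-14 m × 5.01 × 10^6 m/s)
m = 6.65 × 10^-27 kg

Comparing with the listed masses, this is closest to an alpha particle.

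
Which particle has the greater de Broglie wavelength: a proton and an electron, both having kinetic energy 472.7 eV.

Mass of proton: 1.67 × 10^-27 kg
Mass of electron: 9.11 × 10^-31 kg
The electron has the longer wavelength.

Using λ = h/√(2mKE):

For proton: λ₁ = h/√(2m₁KE) = 1.32 × 10^-12 m
For electron: λ₂ = h/√(2m₂KE) = 5.64 × 10^-11 m

Since λ ∝ 1/√m at constant kinetic energy, the lighter particle has the longer wavelength.

The electron has the longer de Broglie wavelength.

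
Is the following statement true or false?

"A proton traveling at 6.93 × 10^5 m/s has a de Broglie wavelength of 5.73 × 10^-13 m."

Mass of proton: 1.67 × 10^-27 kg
True

The claim is correct.

Using λ = h/(mv):
λ = (6.626 × 10^-34 J·s) / (1.67 × 10^-27 kg × 6.93 × 10^5 m/s)
λ = 5.73 × 10^-13 m

This matches the claimed value.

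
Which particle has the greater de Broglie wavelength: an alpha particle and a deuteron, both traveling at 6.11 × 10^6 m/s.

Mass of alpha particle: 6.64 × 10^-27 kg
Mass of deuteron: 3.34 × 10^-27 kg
The deuteron has the longer wavelength.

Using λ = h/(mv), since both particles have the same velocity, the wavelength depends only on mass.

For alpha particle: λ₁ = h/(m₁v) = 1.63 × 10^-14 m
For deuteron: λ₂ = h/(m₂v) = 3.25 × 10^-14 m

Since λ ∝ 1/m at constant velocity, the lighter particle has the longer wavelength.

The deuteron has the longer de Broglie wavelength.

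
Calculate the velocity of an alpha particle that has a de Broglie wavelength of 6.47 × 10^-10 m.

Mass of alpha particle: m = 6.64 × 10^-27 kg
1.54 × 10^2 m/s

From the de Broglie relation λ = h/(mv), we solve for v:

v = h/(mλ)
v = (6.626 × 10^-34 J·s) / (6.64 × 10^-27 kg × 6.47 × 10^-10 m)
v = 1.54 × 10^2 m/s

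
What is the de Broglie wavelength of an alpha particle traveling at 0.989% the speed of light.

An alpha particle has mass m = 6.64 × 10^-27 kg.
3.37 × 10^-14 m

Using the de Broglie relation λ = h/(mv):

v = 0.989% × c = 2.965 × 10^6 m/s

λ = h/(mv)
λ = (6.626 × 10^-34 J·s) / (6.64 × 10^-27 kg × 2.965 × 10^6 m/s)
λ = 3.37 × 10^-14 m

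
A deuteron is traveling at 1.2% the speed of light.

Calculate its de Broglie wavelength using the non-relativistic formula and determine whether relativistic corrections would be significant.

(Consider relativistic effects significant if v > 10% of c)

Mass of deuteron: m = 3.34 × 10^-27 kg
No, relativistic corrections are not needed.

Using the non-relativistic de Broglie formula λ = h/(mv):

v = 1.2% × c = 3.598 × 10^6 m/s

λ = h/(mv)
λ = (6.626 × 10^-34 J·s) / (3.34 × 10^-27 kg × 3.598 × 10^6 m/s)
λ = 5.51 × 10^-14 m

Since v = 1.2% of c < 10% of c, relativistic corrections are NOT significant and this non-relativistic result is a good approximation.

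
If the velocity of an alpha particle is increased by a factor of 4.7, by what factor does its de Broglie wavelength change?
The wavelength decreases by a factor of 4.7.

From λ = h/(mv), the wavelength is inversely proportional to velocity:

λ ∝ 1/v

If v → 4.7v, then λ → λ/4.7

When velocity is increased by a factor of 4.7, the wavelength decreases by a factor of 4.7.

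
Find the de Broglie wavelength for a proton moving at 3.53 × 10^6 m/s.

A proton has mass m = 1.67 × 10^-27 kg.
1.12 × 10^-13 m

Using the de Broglie relation λ = h/(mv):

λ = h/(mv)
λ = (6.626 × 10^-34 J·s) / (1.67 × 10^-27 kg × 3.53 × 10^6 m/s)
λ = 1.12 × 10^-13 m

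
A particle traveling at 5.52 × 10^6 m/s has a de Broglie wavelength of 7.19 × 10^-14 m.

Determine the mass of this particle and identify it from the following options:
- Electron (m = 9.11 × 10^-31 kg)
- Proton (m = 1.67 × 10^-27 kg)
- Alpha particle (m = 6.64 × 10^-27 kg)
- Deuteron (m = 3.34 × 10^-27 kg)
The particle is a proton.

From λ = h/(mv), solve for mass:

m = h/(λv)
m = (6.626 × 10^-34 J·s) / (7.19 × 10^-14 m × 5.52 × 10^6 m/s)
m = 1.67 × 10^-27 kg

Comparing with the listed masses, this is closest to a proton.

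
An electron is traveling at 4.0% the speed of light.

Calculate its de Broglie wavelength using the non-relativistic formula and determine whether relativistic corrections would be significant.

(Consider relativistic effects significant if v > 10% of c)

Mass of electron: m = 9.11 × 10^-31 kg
No, relativistic corrections are not needed.

Using the non-relativistic de Broglie formula λ = h/(mv):

v = 4.0% × c = 1.199 × 10^7 m/s

λ = h/(mv)
λ = (6.626 × 10^-34 J·s) / (9.11 × 10^-31 kg × 1.199 × 10^7 m/s)
λ = 6.07 × 10^-11 m

Since v = 4.0% of c < 10% of c, relativistic corrections are NOT significant and this non-relativistic result is a good approximation.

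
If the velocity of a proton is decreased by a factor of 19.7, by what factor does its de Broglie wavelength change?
The wavelength increases by a factor of 19.7.

From λ = h/(mv), the wavelength is inversely proportional to velocity:

λ ∝ 1/v

If v → v/19.7, then λ → 19.7λ

When velocity is decreased by a factor of 19.7, the wavelength increases by a factor of 19.7.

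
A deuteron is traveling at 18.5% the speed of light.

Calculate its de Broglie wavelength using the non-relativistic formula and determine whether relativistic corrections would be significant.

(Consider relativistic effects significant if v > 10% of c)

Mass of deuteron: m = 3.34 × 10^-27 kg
Yes, relativistic corrections are needed.

Using the non-relativistic de Broglie formula λ = h/(mv):

v = 18.5% × c = 5.546 × 10^7 m/s

λ = h/(mv)
λ = (6.626 × 10^-34 J·s) / (3.34 × 10^-27 kg × 5.546 × 10^7 m/s)
λ = 3.58 × 10^-15 m

Since v = 18.5% of c > 10% of c, relativistic corrections ARE significant and the actual wavelength would differ from this non-relativistic estimate.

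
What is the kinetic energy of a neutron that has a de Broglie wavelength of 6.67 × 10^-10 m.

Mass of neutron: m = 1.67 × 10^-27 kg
2.95 × 10^-22 J (or 1.84 × 10^-3 eV)

From λ = h/√(2mKE), we solve for KE:

λ² = h²/(2mKE)
KE = h²/(2mλ²)
KE = (6.626 × 10^-34 J·s)² / (2 × 1.67 × 10^-27 kg × (6.67 × 10^-10 m)²)
KE = 2.95 × 10^-22 J
KE = 1.84 × 10^-3 eV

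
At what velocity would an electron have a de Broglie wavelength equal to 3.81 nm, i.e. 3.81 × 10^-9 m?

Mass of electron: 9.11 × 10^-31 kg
1.91 × 10^5 m/s

From λ = h/(mv), solve for v:

v = h/(mλ)
v = (6.626 × 10^-34 J·s) / (9.11 × 10^-31 kg × 3.81 × 10^-9 m)
v = 1.91 × 10^5 m/s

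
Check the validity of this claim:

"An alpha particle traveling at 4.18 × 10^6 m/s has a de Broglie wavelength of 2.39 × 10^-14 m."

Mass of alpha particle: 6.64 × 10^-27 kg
True

The claim is correct.

Using λ = h/(mv):
λ = (6.626 × 10^-34 J·s) / (6.64 × 10^-27 kg × 4.18 × 10^6 m/s)
λ = 2.39 × 10^-14 m

This matches the claimed value.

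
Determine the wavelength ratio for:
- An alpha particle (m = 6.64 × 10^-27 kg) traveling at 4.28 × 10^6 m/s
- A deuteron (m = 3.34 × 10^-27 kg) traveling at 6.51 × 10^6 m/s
λ₁/λ₂ = 0.765

Using λ = h/(mv):

λ₁ = h/(m₁v₁) = 2.33 × 10^-14 m
λ₂ = h/(m₂v₂) = 3.05 × 10^-14 m

Ratio λ₁/λ₂ = (m₂v₂)/(m₁v₁)
         = (3.34 × 10^-27 kg × 6.51 × 10^6 m/s) / (6.64 × 10^-27 kg × 4.28 × 10^6 m/s)
         = 0.765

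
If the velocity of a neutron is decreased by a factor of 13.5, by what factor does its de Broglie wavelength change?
The wavelength increases by a factor of 13.5.

From λ = h/(mv), the wavelength is inversely proportional to velocity:

λ ∝ 1/v

If v → v/13.5, then λ → 13.5λ

When velocity is decreased by a factor of 13.5, the wavelength increases by a factor of 13.5.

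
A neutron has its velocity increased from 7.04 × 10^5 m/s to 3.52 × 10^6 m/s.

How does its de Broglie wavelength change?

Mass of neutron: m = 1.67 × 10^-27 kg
The wavelength decreases by a factor of 5.

Using λ = h/(mv):

Initial wavelength: λ₁ = h/(mv₁) = 5.64 × 10^-13 m
Final wavelength: λ₂ = h/(mv₂) = 1.13 × 10^-13 m

Since λ ∝ 1/v, when velocity increases by a factor of 5, the wavelength decreases by a factor of 5.

λ₂/λ₁ = v₁/v₂ = 1/5

The wavelength decreases by a factor of 5.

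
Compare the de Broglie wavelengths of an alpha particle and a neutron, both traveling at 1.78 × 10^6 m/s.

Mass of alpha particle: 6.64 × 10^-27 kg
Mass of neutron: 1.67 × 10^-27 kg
The neutron has the longer wavelength.

Using λ = h/(mv), since both particles have the same velocity, the wavelength depends only on mass.

For alpha particle: λ₁ = h/(m₁v) = 5.61 × 10^-14 m
For neutron: λ₂ = h/(m₂v) = 2.23 × 10^-13 m

Since λ ∝ 1/m at constant velocity, the lighter particle has the longer wavelength.

The neutron has the longer de Broglie wavelength.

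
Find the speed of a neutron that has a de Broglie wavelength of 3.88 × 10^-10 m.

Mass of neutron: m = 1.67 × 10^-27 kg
1.02 × 10^3 m/s

From the de Broglie relation λ = h/(mv), we solve for v:

v = h/(mλ)
v = (6.626 × 10^-34 J·s) / (1.67 × 10^-27 kg × 3.88 × 10^-10 m)
v = 1.02 × 10^3 m/s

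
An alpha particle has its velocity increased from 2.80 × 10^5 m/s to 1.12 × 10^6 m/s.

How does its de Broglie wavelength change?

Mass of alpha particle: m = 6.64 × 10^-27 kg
The wavelength decreases by a factor of 4.

Using λ = h/(mv):

Initial wavelength: λ₁ = h/(mv₁) = 3.56 × 10^-13 m
Final wavelength: λ₂ = h/(mv₂) = 8.91 × 10^-14 m

Since λ ∝ 1/v, when velocity increases by a factor of 4, the wavelength decreases by a factor of 4.

λ₂/λ₁ = v₁/v₂ = 1/4

The wavelength decreases by a factor of 4.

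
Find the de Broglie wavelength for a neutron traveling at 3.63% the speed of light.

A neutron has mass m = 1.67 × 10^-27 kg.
3.65 × 10^-14 m

Using the de Broglie relation λ = h/(mv):

v = 3.63% × c = 1.088 × 10^7 m/s

λ = h/(mv)
λ = (6.626 × 10^-34 J·s) / (1.67 × 10^-27 kg × 1.088 × 10^7 m/s)
λ = 3.65 × 10^-14 m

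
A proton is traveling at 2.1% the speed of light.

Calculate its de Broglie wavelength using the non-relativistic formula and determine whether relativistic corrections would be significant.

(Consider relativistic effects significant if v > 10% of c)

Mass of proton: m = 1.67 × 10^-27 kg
No, relativistic corrections are not needed.

Using the non-relativistic de Broglie formula λ = h/(mv):

v = 2.1% × c = 6.296 × 10^6 m/s

λ = h/(mv)
λ = (6.626 × 10^-34 J·s) / (1.67 × 10^-27 kg × 6.296 × 10^6 m/s)
λ = 6.30 × 10^-14 m

Since v = 2.1% of c < 10% of c, relativistic corrections are NOT significant and this non-relativistic result is a good approximation.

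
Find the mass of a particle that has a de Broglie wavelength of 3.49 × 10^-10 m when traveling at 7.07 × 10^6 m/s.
2.69 × 10^-31 kg

From the de Broglie relation λ = h/(mv), we solve for m:

m = h/(λv)
m = (6.626 × 10^-34 J·s) / (3.49 × 10^-10 m × 7.07 × 10^6 m/s)
m = 2.69 × 10^-31 kg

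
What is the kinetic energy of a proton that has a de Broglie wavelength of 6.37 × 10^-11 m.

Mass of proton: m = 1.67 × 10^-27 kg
3.24 × 10^-20 J (or 0.202 eV)

From λ = h/√(2mKE), we solve for KE:

λ² = h²/(2mKE)
KE = h²/(2mλ²)
KE = (6.626 × 10^-34 J·s)² / (2 × 1.67 × 10^-27 kg × (6.37 × 10^-11 m)²)
KE = 3.24 × 10^-20 J
KE = 0.202 eV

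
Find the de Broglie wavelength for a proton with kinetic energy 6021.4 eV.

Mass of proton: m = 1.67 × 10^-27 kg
3.69 × 10^-13 m

Using λ = h/√(2mKE):

First convert KE to Joules: KE = 6021.4 eV = 9.647 × 10^-16 J

λ = h/√(2mKE)
λ = (6.626 × 10^-34 J·s) / √(2 × 1.67 × 10^-27 kg × 9.647 × 10^-16 J)
λ = 3.69 × 10^-13 m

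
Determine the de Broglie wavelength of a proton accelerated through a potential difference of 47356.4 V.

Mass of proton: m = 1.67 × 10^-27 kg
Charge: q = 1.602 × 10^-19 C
1.32 × 10^-13 m

When a particle is accelerated through voltage V, it gains kinetic energy KE = qV.

The de Broglie wavelength is then λ = h/√(2mqV):

λ = h/√(2mqV)
λ = (6.626 × 10^-34 J·s) / √(2 × 1.67 × 10^-27 kg × 1.602 × 10^-19 C × 47356.4 V)
λ = 1.32 × 10^-13 m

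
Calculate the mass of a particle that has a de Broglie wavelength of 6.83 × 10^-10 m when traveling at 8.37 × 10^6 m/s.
1.16 × 10^-31 kg

From the de Broglie relation λ = h/(mv), we solve for m:

m = h/(λv)
m = (6.626 × 10^-34 J·s) / (6.83 × 10^-10 m × 8.37 × 10^6 m/s)
m = 1.16 × 10^-31 kg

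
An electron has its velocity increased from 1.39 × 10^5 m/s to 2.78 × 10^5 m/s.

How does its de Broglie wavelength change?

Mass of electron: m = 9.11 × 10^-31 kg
The wavelength decreases by a factor of 2.

Using λ = h/(mv):

Initial wavelength: λ₁ = h/(mv₁) = 5.23 × 10^-9 m
Final wavelength: λ₂ = h/(mv₂) = 2.62 × 10^-9 m

Since λ ∝ 1/v, when velocity increases by a factor of 2, the wavelength decreases by a factor of 2.

λ₂/λ₁ = v₁/v₂ = 1/2

The wavelength decreases by a factor of 2.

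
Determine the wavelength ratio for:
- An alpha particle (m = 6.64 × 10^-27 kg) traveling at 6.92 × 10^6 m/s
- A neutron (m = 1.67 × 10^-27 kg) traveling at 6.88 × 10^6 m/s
λ₁/λ₂ = 0.250

Using λ = h/(mv):

λ₁ = h/(m₁v₁) = 1.44 × 10^-14 m
λ₂ = h/(m₂v₂) = 5.77 × 10^-14 m

Ratio λ₁/λ₂ = (m₂v₂)/(m₁v₁)
         = (1.67 × 10^-27 kg × 6.88 × 10^6 m/s) / (6.64 × 10^-27 kg × 6.92 × 10^6 m/s)
         = 0.250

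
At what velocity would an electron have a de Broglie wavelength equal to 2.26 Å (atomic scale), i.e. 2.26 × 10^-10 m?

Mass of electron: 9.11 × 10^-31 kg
3.22 × 10^6 m/s

From λ = h/(mv), solve for v:

v = h/(mλ)
v = (6.626 × 10^-34 J·s) / (9.11 × 10^-31 kg × 2.26 × 10^-10 m)
v = 3.22 × 10^6 m/s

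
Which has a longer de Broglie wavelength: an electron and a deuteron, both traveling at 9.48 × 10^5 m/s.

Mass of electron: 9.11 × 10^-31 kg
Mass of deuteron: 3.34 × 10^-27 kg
The electron has the longer wavelength.

Using λ = h/(mv), since both particles have the same velocity, the wavelength depends only on mass.

For electron: λ₁ = h/(m₁v) = 7.67 × 10^-10 m
For deuteron: λ₂ = h/(m₂v) = 2.09 × 10^-13 m

Since λ ∝ 1/m at constant velocity, the lighter particle has the longer wavelength.

The electron has the longer de Broglie wavelength.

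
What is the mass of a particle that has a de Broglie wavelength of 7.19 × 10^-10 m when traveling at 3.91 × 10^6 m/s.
2.36 × 10^-31 kg

From the de Broglie relation λ = h/(mv), we solve for m:

m = h/(λv)
m = (6.626 × 10^-34 J·s) / (7.19 × 10^-10 m × 3.91 × 10^6 m/s)
m = 2.36 × 10^-31 kg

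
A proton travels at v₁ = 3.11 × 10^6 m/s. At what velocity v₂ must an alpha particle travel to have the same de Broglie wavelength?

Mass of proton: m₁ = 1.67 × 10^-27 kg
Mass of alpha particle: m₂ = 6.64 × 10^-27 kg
v₂ = 7.82 × 10^5 m/s

For equal de Broglie wavelengths: λ₁ = λ₂

h/(m₁v₁) = h/(m₂v₂)
m₁v₁ = m₂v₂
v₂ = v₁ · (m₁/m₂)

v₂ = 3.11 × 10^6 m/s × (1.67 × 10^-27 kg / 6.64 × 10^-27 kg)
v₂ = 7.82 × 10^5 m/s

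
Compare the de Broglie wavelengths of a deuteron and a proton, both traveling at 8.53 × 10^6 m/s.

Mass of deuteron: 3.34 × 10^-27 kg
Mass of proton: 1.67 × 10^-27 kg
The proton has the longer wavelength.

Using λ = h/(mv), since both particles have the same velocity, the wavelength depends only on mass.

For deuteron: λ₁ = h/(m₁v) = 2.33 × 10^-14 m
For proton: λ₂ = h/(m₂v) = 4.65 × 10^-14 m

Since λ ∝ 1/m at constant velocity, the lighter particle has the longer wavelength.

The proton has the longer de Broglie wavelength.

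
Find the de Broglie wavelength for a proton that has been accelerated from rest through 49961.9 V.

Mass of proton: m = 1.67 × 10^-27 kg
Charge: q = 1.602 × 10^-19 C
1.28 × 10^-13 m

When a particle is accelerated through voltage V, it gains kinetic energy KE = qV.

The de Broglie wavelength is then λ = h/√(2mqV):

λ = h/√(2mqV)
λ = (6.626 × 10^-34 J·s) / √(2 × 1.67 × 10^-27 kg × 1.602 × 10^-19 C × 49961.9 V)
λ = 1.28 × 10^-13 m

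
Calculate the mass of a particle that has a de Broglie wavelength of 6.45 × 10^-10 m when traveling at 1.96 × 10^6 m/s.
5.24 × 10^-31 kg

From the de Broglie relation λ = h/(mv), we solve for m:

m = h/(λv)
m = (6.626 × 10^-34 J·s) / (6.45 × 10^-10 m × 1.96 × 10^6 m/s)
m = 5.24 × 10^-31 kg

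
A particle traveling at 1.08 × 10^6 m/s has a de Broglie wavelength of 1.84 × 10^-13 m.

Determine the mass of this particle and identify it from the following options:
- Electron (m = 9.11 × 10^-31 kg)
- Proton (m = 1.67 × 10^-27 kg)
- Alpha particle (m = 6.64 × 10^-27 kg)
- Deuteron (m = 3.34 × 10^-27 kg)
The particle is a deuteron.

From λ = h/(mv), solve for mass:

m = h/(λv)
m = (6.626 × 10^-34 J·s) / (1.84 × 10^-13 m × 1.08 × 10^6 m/s)
m = 3.33 × 10^-27 kg

Comparing with the listed masses, this is closest to a deuteron.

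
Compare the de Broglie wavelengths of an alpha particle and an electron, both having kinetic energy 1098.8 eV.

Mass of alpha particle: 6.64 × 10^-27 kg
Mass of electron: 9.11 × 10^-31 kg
The electron has the longer wavelength.

Using λ = h/√(2mKE):

For alpha particle: λ₁ = h/√(2m₁KE) = 4.33 × 10^-13 m
For electron: λ₂ = h/√(2m₂KE) = 3.70 × 10^-11 m

Since λ ∝ 1/√m at constant kinetic energy, the lighter particle has the longer wavelength.

The electron has the longer de Broglie wavelength.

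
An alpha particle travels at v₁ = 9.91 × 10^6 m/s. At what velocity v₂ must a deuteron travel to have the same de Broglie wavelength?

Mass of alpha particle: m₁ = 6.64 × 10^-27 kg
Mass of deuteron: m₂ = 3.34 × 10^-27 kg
v₂ = 1.97 × 10^7 m/s

For equal de Broglie wavelengths: λ₁ = λ₂

h/(m₁v₁) = h/(m₂v₂)
m₁v₁ = m₂v₂
v₂ = v₁ · (m₁/m₂)

v₂ = 9.91 × 10^6 m/s × (6.64 × 10^-27 kg / 3.34 × 10^-27 kg)
v₂ = 1.97 × 10^7 m/s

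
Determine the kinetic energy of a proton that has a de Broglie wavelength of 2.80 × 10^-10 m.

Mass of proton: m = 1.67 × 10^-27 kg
1.68 × 10^-21 J (or 0.0105 eV)

From λ = h/√(2mKE), we solve for KE:

λ² = h²/(2mKE)
KE = h²/(2mλ²)
KE = (6.626 × 10^-34 J·s)² / (2 × 1.67 × 10^-27 kg × (2.80 × 10^-10 m)²)
KE = 1.68 × 10^-21 J
KE = 0.0105 eV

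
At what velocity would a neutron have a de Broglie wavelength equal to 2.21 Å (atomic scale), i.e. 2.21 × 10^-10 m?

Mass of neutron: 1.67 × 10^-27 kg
1.80 × 10^3 m/s

From λ = h/(mv), solve for v:

v = h/(mλ)
v = (6.626 × 10^-34 J·s) / (1.67 × 10^-27 kg × 2.21 × 10^-10 m)
v = 1.80 × 10^3 m/s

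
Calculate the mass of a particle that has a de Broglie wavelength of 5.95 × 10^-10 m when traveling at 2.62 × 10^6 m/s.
4.25 × 10^-31 kg

From the de Broglie relation λ = h/(mv), we solve for m:

m = h/(λv)
m = (6.626 × 10^-34 J·s) / (5.95 × 10^-10 m × 2.62 × 10^6 m/s)
m = 4.25 × 10^-31 kg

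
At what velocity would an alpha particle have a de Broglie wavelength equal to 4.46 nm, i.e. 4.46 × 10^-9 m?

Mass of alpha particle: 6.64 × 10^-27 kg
2.24 × 10^1 m/s

From λ = h/(mv), solve for v:

v = h/(mλ)
v = (6.626 × 10^-34 J·s) / (6.64 × 10^-27 kg × 4.46 × 10^-9 m)
v = 2.24 × 10^1 m/s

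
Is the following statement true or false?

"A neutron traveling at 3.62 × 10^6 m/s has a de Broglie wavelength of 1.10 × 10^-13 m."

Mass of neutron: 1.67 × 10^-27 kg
True

The claim is correct.

Using λ = h/(mv):
λ = (6.626 × 10^-34 J·s) / (1.67 × 10^-27 kg × 3.62 × 10^6 m/s)
λ = 1.10 × 10^-13 m

This matches the claimed value.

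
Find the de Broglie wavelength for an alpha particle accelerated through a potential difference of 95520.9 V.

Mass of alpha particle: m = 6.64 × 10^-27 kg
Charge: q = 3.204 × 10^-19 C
3.29 × 10^-14 m

When a particle is accelerated through voltage V, it gains kinetic energy KE = qV.

The de Broglie wavelength is then λ = h/√(2mqV):

λ = h/√(2mqV)
λ = (6.626 × 10^-34 J·s) / √(2 × 6.64 × 10^-27 kg × 3.204 × 10^-19 C × 95520.9 V)
λ = 3.29 × 10^-14 m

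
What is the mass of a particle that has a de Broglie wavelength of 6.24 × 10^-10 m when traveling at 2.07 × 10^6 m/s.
5.13 × 10^-31 kg

From the de Broglie relation λ = h/(mv), we solve for m:

m = h/(λv)
m = (6.626 × 10^-34 J·s) / (6.24 × 10^-10 m × 2.07 × 10^6 m/s)
m = 5.13 × 10^-31 kg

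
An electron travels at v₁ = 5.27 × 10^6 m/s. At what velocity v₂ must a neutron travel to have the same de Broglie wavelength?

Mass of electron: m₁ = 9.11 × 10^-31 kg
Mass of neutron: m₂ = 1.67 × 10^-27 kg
v₂ = 2.87 × 10^3 m/s

For equal de Broglie wavelengths: λ₁ = λ₂

h/(m₁v₁) = h/(m₂v₂)
m₁v₁ = m₂v₂
v₂ = v₁ · (m₁/m₂)

v₂ = 5.27 × 10^6 m/s × (9.11 × 10^-31 kg / 1.67 × 10^-27 kg)
v₂ = 2.87 × 10^3 m/s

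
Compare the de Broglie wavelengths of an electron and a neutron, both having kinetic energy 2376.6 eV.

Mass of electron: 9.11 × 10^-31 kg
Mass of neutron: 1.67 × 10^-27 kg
The electron has the longer wavelength.

Using λ = h/√(2mKE):

For electron: λ₁ = h/√(2m₁KE) = 2.52 × 10^-11 m
For neutron: λ₂ = h/√(2m₂KE) = 5.88 × 10^-13 m

Since λ ∝ 1/√m at constant kinetic energy, the lighter particle has the longer wavelength.

The electron has the longer de Broglie wavelength.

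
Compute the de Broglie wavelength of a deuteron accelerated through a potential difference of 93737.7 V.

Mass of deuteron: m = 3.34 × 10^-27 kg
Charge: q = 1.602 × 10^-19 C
6.62 × 10^-14 m

When a particle is accelerated through voltage V, it gains kinetic energy KE = qV.

The de Broglie wavelength is then λ = h/√(2mqV):

λ = h/√(2mqV)
λ = (6.626 × 10^-34 J·s) / √(2 × 3.34 × 10^-27 kg × 1.602 × 10^-19 C × 93737.7 V)
λ = 6.62 × 10^-14 m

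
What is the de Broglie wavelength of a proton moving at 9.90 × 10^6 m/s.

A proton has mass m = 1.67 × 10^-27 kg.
4.01 × 10^-14 m

Using the de Broglie relation λ = h/(mv):

λ = h/(mv)
λ = (6.626 × 10^-34 J·s) / (1.67 × 10^-27 kg × 9.90 × 10^6 m/s)
λ = 4.01 × 10^-14 m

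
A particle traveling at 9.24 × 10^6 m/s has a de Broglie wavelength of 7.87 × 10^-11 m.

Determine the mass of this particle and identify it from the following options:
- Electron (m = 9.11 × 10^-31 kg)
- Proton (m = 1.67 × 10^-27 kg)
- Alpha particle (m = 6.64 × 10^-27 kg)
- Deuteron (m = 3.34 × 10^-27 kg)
The particle is an electron.

From λ = h/(mv), solve for mass:

m = h/(λv)
m = (6.626 × 10^-34 J·s) / (7.87 × 10^-11 m × 9.24 × 10^6 m/s)
m = 9.11 × 10^-31 kg

Comparing with the listed masses, this is closest to an electron.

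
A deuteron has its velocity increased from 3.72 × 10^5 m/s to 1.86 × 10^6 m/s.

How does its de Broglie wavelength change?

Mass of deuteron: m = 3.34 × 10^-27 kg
The wavelength decreases by a factor of 5.

Using λ = h/(mv):

Initial wavelength: λ₁ = h/(mv₁) = 5.33 × 10^-13 m
Final wavelength: λ₂ = h/(mv₂) = 1.07 × 10^-13 m

Since λ ∝ 1/v, when velocity increases by a factor of 5, the wavelength decreases by a factor of 5.

λ₂/λ₁ = v₁/v₂ = 1/5

The wavelength decreases by a factor of 5.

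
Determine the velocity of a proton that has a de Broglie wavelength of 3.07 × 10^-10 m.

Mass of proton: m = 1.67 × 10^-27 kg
1.29 × 10^3 m/s

From the de Broglie relation λ = h/(mv), we solve for v:

v = h/(mλ)
v = (6.626 × 10^-34 J·s) / (1.67 × 10^-27 kg × 3.07 × 10^-10 m)
v = 1.29 × 10^3 m/s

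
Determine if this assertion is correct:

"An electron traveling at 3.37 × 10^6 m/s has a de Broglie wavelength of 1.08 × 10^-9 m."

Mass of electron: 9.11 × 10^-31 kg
False

The claim is incorrect.

Using λ = h/(mv):
λ = (6.626 × 10^-34 J·s) / (9.11 × 10^-31 kg × 3.37 × 10^6 m/s)
λ = 2.16 × 10^-10 m

The actual wavelength differs from the claimed 1.08 × 10^-9 m.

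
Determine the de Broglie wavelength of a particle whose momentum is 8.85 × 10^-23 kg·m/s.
7.49 × 10^-12 m

Using the de Broglie relation λ = h/p:

λ = h/p
λ = (6.626 × 10^-34 J·s) / (8.85 × 10^-23 kg·m/s)
λ = 7.49 × 10^-12 m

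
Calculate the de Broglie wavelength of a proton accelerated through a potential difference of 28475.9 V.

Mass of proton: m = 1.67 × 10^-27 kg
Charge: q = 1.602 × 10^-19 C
1.70 × 10^-13 m

When a particle is accelerated through voltage V, it gains kinetic energy KE = qV.

The de Broglie wavelength is then λ = h/√(2mqV):

λ = h/√(2mqV)
λ = (6.626 × 10^-34 J·s) / √(2 × 1.67 × 10^-27 kg × 1.602 × 10^-19 C × 28475.9 V)
λ = 1.70 × 10^-13 m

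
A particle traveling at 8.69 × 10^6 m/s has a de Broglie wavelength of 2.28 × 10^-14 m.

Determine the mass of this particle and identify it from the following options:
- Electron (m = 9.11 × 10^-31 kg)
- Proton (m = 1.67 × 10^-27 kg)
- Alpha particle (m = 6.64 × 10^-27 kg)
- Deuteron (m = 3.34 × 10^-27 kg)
The particle is a deuteron.

From λ = h/(mv), solve for mass:

m = h/(λv)
m = (6.626 × 10^-34 J·s) / (2.28 × 10^-14 m × 8.69 × 10^6 m/s)
m = 3.34 × 10^-27 kg

Comparing with the listed masses, this is closest to a deuteron.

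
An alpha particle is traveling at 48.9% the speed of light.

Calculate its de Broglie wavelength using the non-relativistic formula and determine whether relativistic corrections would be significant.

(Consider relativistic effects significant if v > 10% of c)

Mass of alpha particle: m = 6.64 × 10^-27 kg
Yes, relativistic corrections are needed.

Using the non-relativistic de Broglie formula λ = h/(mv):

v = 48.9% × c = 1.466 × 10^8 m/s

λ = h/(mv)
λ = (6.626 × 10^-34 J·s) / (6.64 × 10^-27 kg × 1.466 × 10^8 m/s)
λ = 6.81 × 10^-16 m

Since v = 48.9% of c > 10% of c, relativistic corrections ARE significant and the actual wavelength would differ from this non-relativistic estimate.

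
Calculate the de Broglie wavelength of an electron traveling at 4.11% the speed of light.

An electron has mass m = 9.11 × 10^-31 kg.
5.90 × 10^-11 m

Using the de Broglie relation λ = h/(mv):

v = 4.11% × c = 1.232 × 10^7 m/s

λ = h/(mv)
λ = (6.626 × 10^-34 J·s) / (9.11 × 10^-31 kg × 1.232 × 10^7 m/s)
λ = 5.90 × 10^-11 m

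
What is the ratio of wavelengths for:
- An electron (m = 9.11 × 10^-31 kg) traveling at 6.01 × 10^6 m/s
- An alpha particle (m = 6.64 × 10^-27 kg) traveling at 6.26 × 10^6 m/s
λ₁/λ₂ = 7.59 × 10^3

Using λ = h/(mv):

λ₁ = h/(m₁v₁) = 1.21 × 10^-10 m
λ₂ = h/(m₂v₂) = 1.59 × 10^-14 m

Ratio λ₁/λ₂ = (m₂v₂)/(m₁v₁)
         = (6.64 × 10^-27 kg × 6.26 × 10^6 m/s) / (9.11 × 10^-31 kg × 6.01 × 10^6 m/s)
         = 7.59 × 10^3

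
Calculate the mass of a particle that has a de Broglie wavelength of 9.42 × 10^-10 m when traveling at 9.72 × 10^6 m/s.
7.24 × 10^-32 kg

From the de Broglie relation λ = h/(mv), we solve for m:

m = h/(λv)
m = (6.626 × 10^-34 J·s) / (9.42 × 10^-10 m × 9.72 × 10^6 m/s)
m = 7.24 × 10^-32 kg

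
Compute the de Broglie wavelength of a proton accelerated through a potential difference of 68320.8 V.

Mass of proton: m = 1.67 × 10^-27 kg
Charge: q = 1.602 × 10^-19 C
1.10 × 10^-13 m

When a particle is accelerated through voltage V, it gains kinetic energy KE = qV.

The de Broglie wavelength is then λ = h/√(2mqV):

λ = h/√(2mqV)
λ = (6.626 × 10^-34 J·s) / √(2 × 1.67 × 10^-27 kg × 1.602 × 10^-19 C × 68320.8 V)
λ = 1.10 × 10^-13 m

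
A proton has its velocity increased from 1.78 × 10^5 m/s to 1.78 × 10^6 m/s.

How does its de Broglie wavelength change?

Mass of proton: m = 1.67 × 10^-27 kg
The wavelength decreases by a factor of 10.

Using λ = h/(mv):

Initial wavelength: λ₁ = h/(mv₁) = 2.23 × 10^-12 m
Final wavelength: λ₂ = h/(mv₂) = 2.23 × 10^-13 m

Since λ ∝ 1/v, when velocity increases by a factor of 10, the wavelength decreases by a factor of 10.

λ₂/λ₁ = v₁/v₂ = 1/10

The wavelength decreases by a factor of 10.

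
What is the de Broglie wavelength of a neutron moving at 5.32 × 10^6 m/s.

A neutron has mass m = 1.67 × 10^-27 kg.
7.46 × 10^-14 m

Using the de Broglie relation λ = h/(mv):

λ = h/(mv)
λ = (6.626 × 10^-34 J·s) / (1.67 × 10^-27 kg × 5.32 × 10^6 m/s)
λ = 7.46 × 10^-14 m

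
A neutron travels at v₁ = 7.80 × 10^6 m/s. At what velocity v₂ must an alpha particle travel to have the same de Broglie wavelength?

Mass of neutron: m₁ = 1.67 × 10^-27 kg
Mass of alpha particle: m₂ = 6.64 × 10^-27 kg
v₂ = 1.96 × 10^6 m/s

For equal de Broglie wavelengths: λ₁ = λ₂

h/(m₁v₁) = h/(m₂v₂)
m₁v₁ = m₂v₂
v₂ = v₁ · (m₁/m₂)

v₂ = 7.80 × 10^6 m/s × (1.67 × 10^-27 kg / 6.64 × 10^-27 kg)
v₂ = 1.96 × 10^6 m/s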